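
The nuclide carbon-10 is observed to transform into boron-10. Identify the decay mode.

ΔA = 10 − 10 = 0; ΔZ = 5 − 6 = -1.
A is unchanged and Z drops by 1 — a proton has become a neutron (β⁺ emission or electron capture).

beta-plus decay or electron capture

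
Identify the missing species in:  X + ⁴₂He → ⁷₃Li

triton

Conserve mass number: A + 4 = 7, so A = 3.
Conserve atomic number: Z + 2 = 3, so Z = 1.
A = 3 and Z = 1 is ³₁H — a triton.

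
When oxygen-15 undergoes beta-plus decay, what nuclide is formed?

Beta-plus decay: mass number changes by +0, atomic number by -1.
A: 15 = 15; Z: 8 − 1 = 7.
Z = 7 is nitrogen, so the daughter is nitrogen-15.

N-15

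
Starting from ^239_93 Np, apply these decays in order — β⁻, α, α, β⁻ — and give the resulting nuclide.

Start: (A, Z) = (239, 93).
After β⁻: (239, 94).
After α: (235, 92).
After α: (231, 90).
After β⁻: (231, 91).
Z = 91 is protactinium.

Pa-231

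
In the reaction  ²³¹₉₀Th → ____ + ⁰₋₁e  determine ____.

Conserve mass number: 231 = A + 0, so A = 231.
Conserve atomic number: 90 = Z − 1, so Z = 91.
Z = 91 is protactinium, so the species is ²³¹₉₁Pa.

Pa-231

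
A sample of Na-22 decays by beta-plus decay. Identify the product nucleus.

Beta-plus decay: mass number changes by +0, atomic number by -1.
A: 22 = 22; Z: 11 − 1 = 10.
Z = 10 is neon, so the daughter is Ne-22.

Ne-22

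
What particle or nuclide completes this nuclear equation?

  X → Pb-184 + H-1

Bi-185

Conserve mass number: A = 184 + 1, so A = 185.
Conserve atomic number: Z = 82 + 1, so Z = 83.
Z = 83 is bismuth, so the species is Bi-185.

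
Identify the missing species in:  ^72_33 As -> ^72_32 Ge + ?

positron

Conserve mass number: 72 = 72 + A, so A = 0.
Conserve atomic number: 33 = 32 + Z, so Z = 1.
A = 0 and Z = 1 is ^0_1 e — a positron.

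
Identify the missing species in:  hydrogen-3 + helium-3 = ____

Li-6

Conserve mass number: 3 + 3 = A, so A = 6.
Conserve atomic number: 1 + 2 = Z, so Z = 3.
Z = 3 is lithium, so the species is lithium-6.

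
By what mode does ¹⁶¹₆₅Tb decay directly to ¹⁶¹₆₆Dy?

beta-minus decay

ΔA = 161 − 161 = 0; ΔZ = 66 − 65 = +1.
A is unchanged and Z rises by 1 — a neutron has become a proton (β⁻ decay).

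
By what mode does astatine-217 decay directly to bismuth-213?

ΔA = 213 − 217 = -4; ΔZ = 83 − 85 = -2.
A drops by 4 and Z drops by 2 — the signature of alpha emission.

alpha decay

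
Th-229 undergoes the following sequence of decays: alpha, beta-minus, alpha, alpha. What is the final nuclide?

Start: (A, Z) = (229, 90).
After α: (225, 88).
After β⁻: (225, 89).
After α: (221, 87).
After α: (217, 85).
Z = 85 is astatine.

At-217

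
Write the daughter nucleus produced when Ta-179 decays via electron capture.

Electron capture: mass number changes by +0, atomic number by -1.
A: 179 = 179; Z: 73 − 1 = 72.
Z = 72 is hafnium, so the daughter is Hf-179.

Hf-179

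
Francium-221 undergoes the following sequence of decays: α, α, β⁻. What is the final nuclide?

Start: (A, Z) = (221, 87).
After α: (217, 85).
After α: (213, 83).
After β⁻: (213, 84).
Z = 84 is polonium.

Po-213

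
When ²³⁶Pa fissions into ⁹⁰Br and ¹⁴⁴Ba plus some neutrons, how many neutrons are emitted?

Conserve mass number: 236 = 90 + 144 + k, so k = 236 − 234 = 2.
Check atomic number: 91 = 35 + 56 + 0 = 91. ✓

2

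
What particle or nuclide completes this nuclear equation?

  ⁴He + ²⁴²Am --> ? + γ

Conserve mass number: 4 + 242 = A + 0, so A = 246.
Conserve atomic number: 2 + 95 = Z + 0, so Z = 97.
Z = 97 is berkelium, so the species is ²⁴⁶Bk.

Bk-246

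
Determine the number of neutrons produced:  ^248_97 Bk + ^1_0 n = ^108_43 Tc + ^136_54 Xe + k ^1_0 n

Conserve mass number: 249 = 108 + 136 + k, so k = 249 − 244 = 5.
Check atomic number: 97 = 43 + 54 + 0 = 97. ✓

5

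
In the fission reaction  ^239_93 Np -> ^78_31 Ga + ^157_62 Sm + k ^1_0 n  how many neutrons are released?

4

Conserve mass number: 239 = 78 + 157 + k, so k = 239 − 235 = 4.
Check atomic number: 93 = 31 + 62 + 0 = 93. ✓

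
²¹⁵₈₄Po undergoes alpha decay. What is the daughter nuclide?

Pb-211

Alpha decay: mass number changes by -4, atomic number by -2.
A: 215 − 4 = 211; Z: 84 − 2 = 82.
Z = 82 is lead, so the daughter is ²¹¹₈₂Pb.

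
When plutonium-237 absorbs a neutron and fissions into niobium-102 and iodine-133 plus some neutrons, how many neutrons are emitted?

Conserve mass number: 238 = 102 + 133 + k, so k = 238 − 235 = 3.
Check atomic number: 94 = 41 + 53 + 0 = 94. ✓

3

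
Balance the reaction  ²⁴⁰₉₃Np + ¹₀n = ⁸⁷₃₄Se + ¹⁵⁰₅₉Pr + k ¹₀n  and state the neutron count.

4

Conserve mass number: 241 = 87 + 150 + k, so k = 241 − 237 = 4.
Check atomic number: 93 = 34 + 59 + 0 = 93. ✓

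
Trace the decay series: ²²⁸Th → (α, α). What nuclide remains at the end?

Start: (A, Z) = (228, 90).
After α: (224, 88).
After α: (220, 86).
Z = 86 is radon.

Rn-220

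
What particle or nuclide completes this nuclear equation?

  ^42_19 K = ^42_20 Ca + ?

beta-minus particle

Conserve mass number: 42 = 42 + A, so A = 0.
Conserve atomic number: 19 = 20 + Z, so Z = -1.
A = 0 and Z = -1 is ^0_-1 e — a beta-minus particle.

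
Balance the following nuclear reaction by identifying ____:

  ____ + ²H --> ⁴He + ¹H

Conserve mass number: A + 2 = 4 + 1, so A = 3.
Conserve atomic number: Z + 1 = 2 + 1, so Z = 2.
Z = 2 is helium, so the species is ³He.

He-3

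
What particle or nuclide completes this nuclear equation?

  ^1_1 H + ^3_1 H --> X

Conserve mass number: 1 + 3 = A, so A = 4.
Conserve atomic number: 1 + 1 = Z, so Z = 2.
A = 4 and Z = 2 is ^4_2 He — an alpha particle.

He-4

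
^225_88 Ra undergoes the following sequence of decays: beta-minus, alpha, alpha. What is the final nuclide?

Start: (A, Z) = (225, 88).
After β⁻: (225, 89).
After α: (221, 87).
After α: (217, 85).
Z = 85 is astatine.

At-217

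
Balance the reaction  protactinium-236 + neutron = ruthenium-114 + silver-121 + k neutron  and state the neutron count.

2

Conserve mass number: 237 = 114 + 121 + k, so k = 237 − 235 = 2.
Check atomic number: 91 = 44 + 47 + 0 = 91. ✓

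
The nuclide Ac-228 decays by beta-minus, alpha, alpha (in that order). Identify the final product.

Start: (A, Z) = (228, 89).
After β⁻: (228, 90).
After α: (224, 88).
After α: (220, 86).
Z = 86 is radon.

Rn-220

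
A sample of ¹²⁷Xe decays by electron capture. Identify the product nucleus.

I-127

Electron capture: mass number changes by +0, atomic number by -1.
A: 127 = 127; Z: 54 − 1 = 53.
Z = 53 is iodine, so the daughter is ¹²⁷I.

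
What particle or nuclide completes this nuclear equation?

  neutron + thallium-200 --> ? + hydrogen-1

Hg-200

Conserve mass number: 1 + 200 = A + 1, so A = 200.
Conserve atomic number: 0 + 81 = Z + 1, so Z = 80.
Z = 80 is mercury, so the species is mercury-200.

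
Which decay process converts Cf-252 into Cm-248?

ΔA = 248 − 252 = -4; ΔZ = 96 − 98 = -2.
A drops by 4 and Z drops by 2 — the signature of alpha emission.

alpha decay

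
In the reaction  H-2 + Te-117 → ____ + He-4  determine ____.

Sb-115

Conserve mass number: 2 + 117 = A + 4, so A = 115.
Conserve atomic number: 1 + 52 = Z + 2, so Z = 51.
Z = 51 is antimony, so the species is Sb-115.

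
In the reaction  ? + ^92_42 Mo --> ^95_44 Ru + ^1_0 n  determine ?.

alpha particle

Conserve mass number: A + 92 = 95 + 1, so A = 4.
Conserve atomic number: Z + 42 = 44 + 0, so Z = 2.
A = 4 and Z = 2 is ^4_2 He — an alpha particle.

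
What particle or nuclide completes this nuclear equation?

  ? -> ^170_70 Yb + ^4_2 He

Conserve mass number: A = 170 + 4, so A = 174.
Conserve atomic number: Z = 70 + 2, so Z = 72.
Z = 72 is hafnium, so the species is ^174_72 Hf.

Hf-174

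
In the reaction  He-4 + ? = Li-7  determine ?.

triton

Conserve mass number: 4 + A = 7, so A = 3.
Conserve atomic number: 2 + Z = 3, so Z = 1.
A = 3 and Z = 1 is H-3 — a triton.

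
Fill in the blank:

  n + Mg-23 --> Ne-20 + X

Conserve mass number: 1 + 23 = 20 + A, so A = 4.
Conserve atomic number: 0 + 12 = 10 + Z, so Z = 2.
A = 4 and Z = 2 is He-4 — an alpha particle.

alpha particle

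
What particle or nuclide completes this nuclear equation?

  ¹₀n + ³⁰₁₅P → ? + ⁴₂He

Al-27

Conserve mass number: 1 + 30 = A + 4, so A = 27.
Conserve atomic number: 0 + 15 = Z + 2, so Z = 13.
Z = 13 is aluminium, so the species is ²⁷₁₃Al.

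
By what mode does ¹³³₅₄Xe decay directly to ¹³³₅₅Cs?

beta-minus decay

ΔA = 133 − 133 = 0; ΔZ = 55 − 54 = +1.
A is unchanged and Z rises by 1 — a neutron has become a proton (β⁻ decay).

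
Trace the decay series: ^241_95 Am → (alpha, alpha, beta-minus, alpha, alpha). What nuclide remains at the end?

Ra-225

Start: (A, Z) = (241, 95).
After α: (237, 93).
After α: (233, 91).
After β⁻: (233, 92).
After α: (229, 90).
After α: (225, 88).
Z = 88 is radium.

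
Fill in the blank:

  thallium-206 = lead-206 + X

beta-minus particle

Conserve mass number: 206 = 206 + A, so A = 0.
Conserve atomic number: 81 = 82 + Z, so Z = -1.
A = 0 and Z = -1 is e⁻ — a beta-minus particle.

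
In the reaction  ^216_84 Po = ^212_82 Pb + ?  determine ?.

alpha particle

Conserve mass number: 216 = 212 + A, so A = 4.
Conserve atomic number: 84 = 82 + Z, so Z = 2.
A = 4 and Z = 2 is ^4_2 He — an alpha particle.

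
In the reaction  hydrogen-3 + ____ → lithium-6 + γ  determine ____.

Conserve mass number: 3 + A = 6 + 0, so A = 3.
Conserve atomic number: 1 + Z = 3 + 0, so Z = 2.
Z = 2 is helium, so the species is helium-3.

He-3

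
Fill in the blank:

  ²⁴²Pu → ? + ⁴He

Conserve mass number: 242 = A + 4, so A = 238.
Conserve atomic number: 94 = Z + 2, so Z = 92.
Z = 92 is uranium, so the species is ²³⁸U.

U-238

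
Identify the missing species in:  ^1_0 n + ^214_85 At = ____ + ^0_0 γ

Conserve mass number: 1 + 214 = A + 0, so A = 215.
Conserve atomic number: 0 + 85 = Z + 0, so Z = 85.
Z = 85 is astatine, so the species is ^215_85 At.

At-215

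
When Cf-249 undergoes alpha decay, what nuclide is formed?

Cm-245

Alpha decay: mass number changes by -4, atomic number by -2.
A: 249 − 4 = 245; Z: 98 − 2 = 96.
Z = 96 is curium, so the daughter is Cm-245.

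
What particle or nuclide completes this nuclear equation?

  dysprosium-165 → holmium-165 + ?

beta-minus particle

Conserve mass number: 165 = 165 + A, so A = 0.
Conserve atomic number: 66 = 67 + Z, so Z = -1.
A = 0 and Z = -1 is e⁻ — a beta-minus particle.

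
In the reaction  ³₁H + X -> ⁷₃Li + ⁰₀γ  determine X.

alpha particle

Conserve mass number: 3 + A = 7 + 0, so A = 4.
Conserve atomic number: 1 + Z = 3 + 0, so Z = 2.
A = 4 and Z = 2 is ⁴₂He — an alpha particle.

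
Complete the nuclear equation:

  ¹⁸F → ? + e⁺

O-18

Conserve mass number: 18 = A + 0, so A = 18.
Conserve atomic number: 9 = Z + 1, so Z = 8.
Z = 8 is oxygen, so the species is ¹⁸O.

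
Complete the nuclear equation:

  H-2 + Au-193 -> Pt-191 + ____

alpha particle

Conserve mass number: 2 + 193 = 191 + A, so A = 4.
Conserve atomic number: 1 + 79 = 78 + Z, so Z = 2.
A = 4 and Z = 2 is He-4 — an alpha particle.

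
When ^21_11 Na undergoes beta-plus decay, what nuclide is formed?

Beta-plus decay: mass number changes by +0, atomic number by -1.
A: 21 = 21; Z: 11 − 1 = 10.
Z = 10 is neon, so the daughter is ^21_10 Ne.

Ne-21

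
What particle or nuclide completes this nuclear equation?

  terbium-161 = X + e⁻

Conserve mass number: 161 = A + 0, so A = 161.
Conserve atomic number: 65 = Z − 1, so Z = 66.
Z = 66 is dysprosium, so the species is dysprosium-161.

Dy-161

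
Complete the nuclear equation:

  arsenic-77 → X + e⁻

Se-77

Conserve mass number: 77 = A + 0, so A = 77.
Conserve atomic number: 33 = Z − 1, so Z = 34.
Z = 34 is selenium, so the species is selenium-77.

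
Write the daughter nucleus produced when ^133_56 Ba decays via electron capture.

Cs-133

Electron capture: mass number changes by +0, atomic number by -1.
A: 133 = 133; Z: 56 − 1 = 55.
Z = 55 is caesium, so the daughter is ^133_55 Cs.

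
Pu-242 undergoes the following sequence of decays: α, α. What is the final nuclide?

Start: (A, Z) = (242, 94).
After α: (238, 92).
After α: (234, 90).
Z = 90 is thorium.

Th-234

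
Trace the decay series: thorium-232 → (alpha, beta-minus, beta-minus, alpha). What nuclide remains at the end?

Ra-224

Start: (A, Z) = (232, 90).
After α: (228, 88).
After β⁻: (228, 89).
After β⁻: (228, 90).
After α: (224, 88).
Z = 88 is radium.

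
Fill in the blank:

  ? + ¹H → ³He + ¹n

triton

Conserve mass number: A + 1 = 3 + 1, so A = 3.
Conserve atomic number: Z + 1 = 2 + 0, so Z = 1.
A = 3 and Z = 1 is ³H — a triton.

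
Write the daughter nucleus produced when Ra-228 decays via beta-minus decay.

Ac-228

Beta-minus decay: mass number changes by +0, atomic number by +1.
A: 228 = 228; Z: 88 + 1 = 89.
Z = 89 is actinium, so the daughter is Ac-228.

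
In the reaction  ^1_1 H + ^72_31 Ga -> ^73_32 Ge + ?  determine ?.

gamma ray

Conserve mass number: 1 + 72 = 73 + A, so A = 0.
Conserve atomic number: 1 + 31 = 32 + Z, so Z = 0.
A = 0 and Z = 0 is ^0_0 γ — a gamma ray.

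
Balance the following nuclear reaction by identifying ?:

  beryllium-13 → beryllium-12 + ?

Conserve mass number: 13 = 12 + A, so A = 1.
Conserve atomic number: 4 = 4 + Z, so Z = 0.
A = 1 and Z = 0 is neutron — a neutron.

neutron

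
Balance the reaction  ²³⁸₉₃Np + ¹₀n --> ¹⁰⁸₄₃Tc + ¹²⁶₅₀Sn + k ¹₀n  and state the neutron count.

Conserve mass number: 239 = 108 + 126 + k, so k = 239 − 234 = 5.
Check atomic number: 93 = 43 + 50 + 0 = 93. ✓

5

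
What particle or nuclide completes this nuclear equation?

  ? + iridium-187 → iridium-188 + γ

Conserve mass number: A + 187 = 188 + 0, so A = 1.
Conserve atomic number: Z + 77 = 77 + 0, so Z = 0.
A = 1 and Z = 0 is neutron — a neutron.

neutron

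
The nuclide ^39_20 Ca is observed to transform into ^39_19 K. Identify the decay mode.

beta-plus decay or electron capture

ΔA = 39 − 39 = 0; ΔZ = 19 − 20 = -1.
A is unchanged and Z drops by 1 — a proton has become a neutron (β⁺ emission or electron capture).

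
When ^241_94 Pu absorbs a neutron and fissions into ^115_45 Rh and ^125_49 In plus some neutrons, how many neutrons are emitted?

Conserve mass number: 242 = 115 + 125 + k, so k = 242 − 240 = 2.
Check atomic number: 94 = 45 + 49 + 0 = 94. ✓

2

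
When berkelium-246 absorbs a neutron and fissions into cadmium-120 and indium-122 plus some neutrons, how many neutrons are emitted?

Conserve mass number: 247 = 120 + 122 + k, so k = 247 − 242 = 5.
Check atomic number: 97 = 48 + 49 + 0 = 97. ✓

5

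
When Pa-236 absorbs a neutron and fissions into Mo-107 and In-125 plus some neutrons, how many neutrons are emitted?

Conserve mass number: 237 = 107 + 125 + k, so k = 237 − 232 = 5.
Check atomic number: 91 = 42 + 49 + 0 = 91. ✓

5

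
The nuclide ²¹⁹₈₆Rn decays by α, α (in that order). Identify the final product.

Start: (A, Z) = (219, 86).
After α: (215, 84).
After α: (211, 82).
Z = 82 is lead.

Pb-211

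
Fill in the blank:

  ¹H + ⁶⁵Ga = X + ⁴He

Zn-62

Conserve mass number: 1 + 65 = A + 4, so A = 62.
Conserve atomic number: 1 + 31 = Z + 2, so Z = 30.
Z = 30 is zinc, so the species is ⁶²Zn.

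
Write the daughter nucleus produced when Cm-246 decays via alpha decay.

Alpha decay: mass number changes by -4, atomic number by -2.
A: 246 − 4 = 242; Z: 96 − 2 = 94.
Z = 94 is plutonium, so the daughter is Pu-242.

Pu-242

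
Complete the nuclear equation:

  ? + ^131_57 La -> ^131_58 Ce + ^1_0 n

Conserve mass number: A + 131 = 131 + 1, so A = 1.
Conserve atomic number: Z + 57 = 58 + 0, so Z = 1.
A = 1 and Z = 1 is ^1_1 H — a proton.

proton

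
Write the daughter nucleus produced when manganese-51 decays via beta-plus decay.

Cr-51

Beta-plus decay: mass number changes by +0, atomic number by -1.
A: 51 = 51; Z: 25 − 1 = 24.
Z = 24 is chromium, so the daughter is chromium-51.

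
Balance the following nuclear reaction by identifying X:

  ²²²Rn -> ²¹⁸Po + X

Conserve mass number: 222 = 218 + A, so A = 4.
Conserve atomic number: 86 = 84 + Z, so Z = 2.
A = 4 and Z = 2 is ⁴He — an alpha particle.

alpha particle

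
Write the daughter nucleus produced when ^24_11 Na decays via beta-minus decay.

Beta-minus decay: mass number changes by +0, atomic number by +1.
A: 24 = 24; Z: 11 + 1 = 12.
Z = 12 is magnesium, so the daughter is ^24_12 Mg.

Mg-24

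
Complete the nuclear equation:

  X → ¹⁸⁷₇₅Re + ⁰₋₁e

Conserve mass number: A = 187 + 0, so A = 187.
Conserve atomic number: Z = 75 − 1, so Z = 74.
Z = 74 is tungsten, so the species is ¹⁸⁷₇₄W.

W-187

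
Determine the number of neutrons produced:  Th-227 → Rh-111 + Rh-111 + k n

5

Conserve mass number: 227 = 111 + 111 + k, so k = 227 − 222 = 5.
Check atomic number: 90 = 45 + 45 + 0 = 90. ✓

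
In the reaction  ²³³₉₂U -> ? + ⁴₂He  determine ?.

Th-229

Conserve mass number: 233 = A + 4, so A = 229.
Conserve atomic number: 92 = Z + 2, so Z = 90.
Z = 90 is thorium, so the species is ²²⁹₉₀Th.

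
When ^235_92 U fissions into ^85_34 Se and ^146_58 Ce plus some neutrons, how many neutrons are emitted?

4

Conserve mass number: 235 = 85 + 146 + k, so k = 235 − 231 = 4.
Check atomic number: 92 = 34 + 58 + 0 = 92. ✓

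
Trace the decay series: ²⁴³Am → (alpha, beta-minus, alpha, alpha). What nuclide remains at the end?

Th-231

Start: (A, Z) = (243, 95).
After α: (239, 93).
After β⁻: (239, 94).
After α: (235, 92).
After α: (231, 90).
Z = 90 is thorium.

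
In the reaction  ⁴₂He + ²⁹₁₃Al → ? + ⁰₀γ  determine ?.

Conserve mass number: 4 + 29 = A + 0, so A = 33.
Conserve atomic number: 2 + 13 = Z + 0, so Z = 15.
Z = 15 is phosphorus, so the species is ³³₁₅P.

P-33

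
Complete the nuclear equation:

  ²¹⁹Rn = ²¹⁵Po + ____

Conserve mass number: 219 = 215 + A, so A = 4.
Conserve atomic number: 86 = 84 + Z, so Z = 2.
A = 4 and Z = 2 is ⁴He — an alpha particle.

alpha particle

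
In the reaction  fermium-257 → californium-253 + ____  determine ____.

alpha particle

Conserve mass number: 257 = 253 + A, so A = 4.
Conserve atomic number: 100 = 98 + Z, so Z = 2.
A = 4 and Z = 2 is helium-4 — an alpha particle.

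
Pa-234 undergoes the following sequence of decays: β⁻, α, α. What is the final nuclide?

Start: (A, Z) = (234, 91).
After β⁻: (234, 92).
After α: (230, 90).
After α: (226, 88).
Z = 88 is radium.

Ra-226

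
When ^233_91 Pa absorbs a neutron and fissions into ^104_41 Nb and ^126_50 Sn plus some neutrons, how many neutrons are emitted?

4

Conserve mass number: 234 = 104 + 126 + k, so k = 234 − 230 = 4.
Check atomic number: 91 = 41 + 50 + 0 = 91. ✓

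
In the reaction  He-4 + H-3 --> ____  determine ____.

Li-7

Conserve mass number: 4 + 3 = A, so A = 7.
Conserve atomic number: 2 + 1 = Z, so Z = 3.
Z = 3 is lithium, so the species is Li-7.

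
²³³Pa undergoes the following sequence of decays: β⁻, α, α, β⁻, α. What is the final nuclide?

Fr-221

Start: (A, Z) = (233, 91).
After β⁻: (233, 92).
After α: (229, 90).
After α: (225, 88).
After β⁻: (225, 89).
After α: (221, 87).
Z = 87 is francium.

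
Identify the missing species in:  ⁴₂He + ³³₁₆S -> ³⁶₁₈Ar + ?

Conserve mass number: 4 + 33 = 36 + A, so A = 1.
Conserve atomic number: 2 + 16 = 18 + Z, so Z = 0.
A = 1 and Z = 0 is ¹₀n — a neutron.

neutron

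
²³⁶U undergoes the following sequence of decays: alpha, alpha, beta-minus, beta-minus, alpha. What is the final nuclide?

Start: (A, Z) = (236, 92).
After α: (232, 90).
After α: (228, 88).
After β⁻: (228, 89).
After β⁻: (228, 90).
After α: (224, 88).
Z = 88 is radium.

Ra-224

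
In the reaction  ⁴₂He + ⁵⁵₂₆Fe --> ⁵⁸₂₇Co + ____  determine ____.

proton

Conserve mass number: 4 + 55 = 58 + A, so A = 1.
Conserve atomic number: 2 + 26 = 27 + Z, so Z = 1.
A = 1 and Z = 1 is ¹₁H — a proton.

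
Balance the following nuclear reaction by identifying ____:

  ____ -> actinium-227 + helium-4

Pa-231

Conserve mass number: A = 227 + 4, so A = 231.
Conserve atomic number: Z = 89 + 2, so Z = 91.
Z = 91 is protactinium, so the species is protactinium-231.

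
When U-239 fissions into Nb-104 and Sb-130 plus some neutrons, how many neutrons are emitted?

Conserve mass number: 239 = 104 + 130 + k, so k = 239 − 234 = 5.
Check atomic number: 92 = 41 + 51 + 0 = 92. ✓

5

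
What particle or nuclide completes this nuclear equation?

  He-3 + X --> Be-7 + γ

alpha particle

Conserve mass number: 3 + A = 7 + 0, so A = 4.
Conserve atomic number: 2 + Z = 4 + 0, so Z = 2.
A = 4 and Z = 2 is He-4 — an alpha particle.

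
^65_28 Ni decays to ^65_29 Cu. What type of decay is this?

ΔA = 65 − 65 = 0; ΔZ = 29 − 28 = +1.
A is unchanged and Z rises by 1 — a neutron has become a proton (β⁻ decay).

beta-minus decay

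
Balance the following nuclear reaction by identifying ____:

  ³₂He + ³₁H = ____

Li-6

Conserve mass number: 3 + 3 = A, so A = 6.
Conserve atomic number: 2 + 1 = Z, so Z = 3.
Z = 3 is lithium, so the species is ⁶₃Li.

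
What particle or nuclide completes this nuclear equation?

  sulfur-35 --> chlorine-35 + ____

Conserve mass number: 35 = 35 + A, so A = 0.
Conserve atomic number: 16 = 17 + Z, so Z = -1.
A = 0 and Z = -1 is e⁻ — a beta-minus particle.

beta-minus particle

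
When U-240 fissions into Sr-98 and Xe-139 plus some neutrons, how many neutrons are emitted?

3

Conserve mass number: 240 = 98 + 139 + k, so k = 240 − 237 = 3.
Check atomic number: 92 = 38 + 54 + 0 = 92. ✓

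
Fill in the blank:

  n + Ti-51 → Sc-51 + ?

Conserve mass number: 1 + 51 = 51 + A, so A = 1.
Conserve atomic number: 0 + 22 = 21 + Z, so Z = 1.
A = 1 and Z = 1 is H-1 — a proton.

proton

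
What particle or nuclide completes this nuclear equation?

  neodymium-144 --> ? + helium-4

Conserve mass number: 144 = A + 4, so A = 140.
Conserve atomic number: 60 = Z + 2, so Z = 58.
Z = 58 is cerium, so the species is cerium-140.

Ce-140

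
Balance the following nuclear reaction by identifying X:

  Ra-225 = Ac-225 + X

beta-minus particle

Conserve mass number: 225 = 225 + A, so A = 0.
Conserve atomic number: 88 = 89 + Z, so Z = -1.
A = 0 and Z = -1 is e⁻ — a beta-minus particle.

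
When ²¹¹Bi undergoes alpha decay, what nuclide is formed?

Tl-207

Alpha decay: mass number changes by -4, atomic number by -2.
A: 211 − 4 = 207; Z: 83 − 2 = 81.
Z = 81 is thallium, so the daughter is ²⁰⁷Tl.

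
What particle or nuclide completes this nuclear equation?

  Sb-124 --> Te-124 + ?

beta-minus particle

Conserve mass number: 124 = 124 + A, so A = 0.
Conserve atomic number: 51 = 52 + Z, so Z = -1.
A = 0 and Z = -1 is e⁻ — a beta-minus particle.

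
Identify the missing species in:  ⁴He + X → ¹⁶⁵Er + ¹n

Dy-162

Conserve mass number: 4 + A = 165 + 1, so A = 162.
Conserve atomic number: 2 + Z = 68 + 0, so Z = 66.
Z = 66 is dysprosium, so the species is ¹⁶²Dy.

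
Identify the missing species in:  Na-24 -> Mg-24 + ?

Conserve mass number: 24 = 24 + A, so A = 0.
Conserve atomic number: 11 = 12 + Z, so Z = -1.
A = 0 and Z = -1 is e⁻ — a beta-minus particle.

beta-minus particle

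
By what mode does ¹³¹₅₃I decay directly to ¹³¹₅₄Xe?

ΔA = 131 − 131 = 0; ΔZ = 54 − 53 = +1.
A is unchanged and Z rises by 1 — a neutron has become a proton (β⁻ decay).

beta-minus decay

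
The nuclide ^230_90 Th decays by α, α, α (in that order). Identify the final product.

Po-218

Start: (A, Z) = (230, 90).
After α: (226, 88).
After α: (222, 86).
After α: (218, 84).
Z = 84 is polonium.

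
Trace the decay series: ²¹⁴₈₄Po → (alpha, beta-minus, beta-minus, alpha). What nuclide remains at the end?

Start: (A, Z) = (214, 84).
After α: (210, 82).
After β⁻: (210, 83).
After β⁻: (210, 84).
After α: (206, 82).
Z = 82 is lead.

Pb-206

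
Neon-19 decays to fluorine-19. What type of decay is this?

beta-plus decay or electron capture

ΔA = 19 − 19 = 0; ΔZ = 9 − 10 = -1.
A is unchanged and Z drops by 1 — a proton has become a neutron (β⁺ emission or electron capture).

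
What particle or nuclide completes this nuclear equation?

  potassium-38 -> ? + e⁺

Conserve mass number: 38 = A + 0, so A = 38.
Conserve atomic number: 19 = Z + 1, so Z = 18.
Z = 18 is argon, so the species is argon-38.

Ar-38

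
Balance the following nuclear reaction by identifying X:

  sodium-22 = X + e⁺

Ne-22

Conserve mass number: 22 = A + 0, so A = 22.
Conserve atomic number: 11 = Z + 1, so Z = 10.
Z = 10 is neon, so the species is neon-22.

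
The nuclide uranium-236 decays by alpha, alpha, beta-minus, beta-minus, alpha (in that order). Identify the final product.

Start: (A, Z) = (236, 92).
After α: (232, 90).
After α: (228, 88).
After β⁻: (228, 89).
After β⁻: (228, 90).
After α: (224, 88).
Z = 88 is radium.

Ra-224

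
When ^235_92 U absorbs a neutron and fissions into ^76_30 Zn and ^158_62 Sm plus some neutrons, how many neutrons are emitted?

2

Conserve mass number: 236 = 76 + 158 + k, so k = 236 − 234 = 2.
Check atomic number: 92 = 30 + 62 + 0 = 92. ✓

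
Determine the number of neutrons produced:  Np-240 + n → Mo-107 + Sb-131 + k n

Conserve mass number: 241 = 107 + 131 + k, so k = 241 − 238 = 3.
Check atomic number: 93 = 42 + 51 + 0 = 93. ✓

3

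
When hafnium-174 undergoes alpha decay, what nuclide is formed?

Yb-170

Alpha decay: mass number changes by -4, atomic number by -2.
A: 174 − 4 = 170; Z: 72 − 2 = 70.
Z = 70 is ytterbium, so the daughter is ytterbium-170.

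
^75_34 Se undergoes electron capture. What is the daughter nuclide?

Electron capture: mass number changes by +0, atomic number by -1.
A: 75 = 75; Z: 34 − 1 = 33.
Z = 33 is arsenic, so the daughter is ^75_33 As.

As-75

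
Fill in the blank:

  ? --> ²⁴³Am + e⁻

Conserve mass number: A = 243 + 0, so A = 243.
Conserve atomic number: Z = 95 − 1, so Z = 94.
Z = 94 is plutonium, so the species is ²⁴³Pu.

Pu-243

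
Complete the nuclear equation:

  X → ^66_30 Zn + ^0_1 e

Conserve mass number: A = 66 + 0, so A = 66.
Conserve atomic number: Z = 30 + 1, so Z = 31.
Z = 31 is gallium, so the species is ^66_31 Ga.

Ga-66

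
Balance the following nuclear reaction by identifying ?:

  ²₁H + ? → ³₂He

proton

Conserve mass number: 2 + A = 3, so A = 1.
Conserve atomic number: 1 + Z = 2, so Z = 1.
A = 1 and Z = 1 is ¹₁H — a proton.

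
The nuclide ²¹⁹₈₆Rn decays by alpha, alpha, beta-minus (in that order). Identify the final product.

Start: (A, Z) = (219, 86).
After α: (215, 84).
After α: (211, 82).
After β⁻: (211, 83).
Z = 83 is bismuth.

Bi-211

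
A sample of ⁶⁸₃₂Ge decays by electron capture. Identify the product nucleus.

Ga-68

Electron capture: mass number changes by +0, atomic number by -1.
A: 68 = 68; Z: 32 − 1 = 31.
Z = 31 is gallium, so the daughter is ⁶⁸₃₁Ga.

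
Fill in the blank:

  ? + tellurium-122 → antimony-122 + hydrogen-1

neutron

Conserve mass number: A + 122 = 122 + 1, so A = 1.
Conserve atomic number: Z + 52 = 51 + 1, so Z = 0.
A = 1 and Z = 0 is neutron — a neutron.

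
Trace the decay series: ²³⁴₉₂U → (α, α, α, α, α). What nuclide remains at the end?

Start: (A, Z) = (234, 92).
After α: (230, 90).
After α: (226, 88).
After α: (222, 86).
After α: (218, 84).
After α: (214, 82).
Z = 82 is lead.

Pb-214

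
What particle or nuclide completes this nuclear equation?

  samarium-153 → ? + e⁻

Eu-153

Conserve mass number: 153 = A + 0, so A = 153.
Conserve atomic number: 62 = Z − 1, so Z = 63.
Z = 63 is europium, so the species is europium-153.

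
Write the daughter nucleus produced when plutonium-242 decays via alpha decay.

U-238

Alpha decay: mass number changes by -4, atomic number by -2.
A: 242 − 4 = 238; Z: 94 − 2 = 92.
Z = 92 is uranium, so the daughter is uranium-238.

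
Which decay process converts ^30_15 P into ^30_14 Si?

beta-plus decay or electron capture

ΔA = 30 − 30 = 0; ΔZ = 14 − 15 = -1.
A is unchanged and Z drops by 1 — a proton has become a neutron (β⁺ emission or electron capture).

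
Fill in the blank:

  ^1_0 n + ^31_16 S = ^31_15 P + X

proton

Conserve mass number: 1 + 31 = 31 + A, so A = 1.
Conserve atomic number: 0 + 16 = 15 + Z, so Z = 1.
A = 1 and Z = 1 is ^1_1 H — a proton.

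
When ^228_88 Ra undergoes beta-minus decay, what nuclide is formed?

Beta-minus decay: mass number changes by +0, atomic number by +1.
A: 228 = 228; Z: 88 + 1 = 89.
Z = 89 is actinium, so the daughter is ^228_89 Ac.

Ac-228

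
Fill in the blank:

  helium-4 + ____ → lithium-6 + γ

Conserve mass number: 4 + A = 6 + 0, so A = 2.
Conserve atomic number: 2 + Z = 3 + 0, so Z = 1.
A = 2 and Z = 1 is hydrogen-2 — a deuteron.

deuteron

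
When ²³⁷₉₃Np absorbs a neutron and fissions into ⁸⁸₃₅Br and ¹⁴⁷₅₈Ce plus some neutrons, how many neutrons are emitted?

3

Conserve mass number: 238 = 88 + 147 + k, so k = 238 − 235 = 3.
Check atomic number: 93 = 35 + 58 + 0 = 93. ✓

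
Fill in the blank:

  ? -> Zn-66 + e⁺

Ga-66

Conserve mass number: A = 66 + 0, so A = 66.
Conserve atomic number: Z = 30 + 1, so Z = 31.
Z = 31 is gallium, so the species is Ga-66.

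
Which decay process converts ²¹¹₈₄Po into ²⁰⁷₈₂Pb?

alpha decay

ΔA = 207 − 211 = -4; ΔZ = 82 − 84 = -2.
A drops by 4 and Z drops by 2 — the signature of alpha emission.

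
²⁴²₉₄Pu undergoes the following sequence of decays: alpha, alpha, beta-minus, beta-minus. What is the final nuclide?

Start: (A, Z) = (242, 94).
After α: (238, 92).
After α: (234, 90).
After β⁻: (234, 91).
After β⁻: (234, 92).
Z = 92 is uranium.

U-234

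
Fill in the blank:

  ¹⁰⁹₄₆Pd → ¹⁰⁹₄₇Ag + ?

beta-minus particle

Conserve mass number: 109 = 109 + A, so A = 0.
Conserve atomic number: 46 = 47 + Z, so Z = -1.
A = 0 and Z = -1 is ⁰₋₁e — a beta-minus particle.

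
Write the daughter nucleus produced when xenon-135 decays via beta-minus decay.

Beta-minus decay: mass number changes by +0, atomic number by +1.
A: 135 = 135; Z: 54 + 1 = 55.
Z = 55 is caesium, so the daughter is caesium-135.

Cs-135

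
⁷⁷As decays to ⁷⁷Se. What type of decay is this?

ΔA = 77 − 77 = 0; ΔZ = 34 − 33 = +1.
A is unchanged and Z rises by 1 — a neutron has become a proton (β⁻ decay).

beta-minus decay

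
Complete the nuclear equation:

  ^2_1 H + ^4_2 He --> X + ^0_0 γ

Li-6

Conserve mass number: 2 + 4 = A + 0, so A = 6.
Conserve atomic number: 1 + 2 = Z + 0, so Z = 3.
Z = 3 is lithium, so the species is ^6_3 Li.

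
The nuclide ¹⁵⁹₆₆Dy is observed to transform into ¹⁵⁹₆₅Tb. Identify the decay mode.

beta-plus decay or electron capture

ΔA = 159 − 159 = 0; ΔZ = 65 − 66 = -1.
A is unchanged and Z drops by 1 — a proton has become a neutron (β⁺ emission or electron capture).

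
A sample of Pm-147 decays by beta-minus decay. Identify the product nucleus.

Beta-minus decay: mass number changes by +0, atomic number by +1.
A: 147 = 147; Z: 61 + 1 = 62.
Z = 62 is samarium, so the daughter is Sm-147.

Sm-147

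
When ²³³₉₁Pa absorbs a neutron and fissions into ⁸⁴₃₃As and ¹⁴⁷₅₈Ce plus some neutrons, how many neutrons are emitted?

Conserve mass number: 234 = 84 + 147 + k, so k = 234 − 231 = 3.
Check atomic number: 91 = 33 + 58 + 0 = 91. ✓

3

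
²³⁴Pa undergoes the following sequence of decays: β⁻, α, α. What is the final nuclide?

Ra-226

Start: (A, Z) = (234, 91).
After β⁻: (234, 92).
After α: (230, 90).
After α: (226, 88).
Z = 88 is radium.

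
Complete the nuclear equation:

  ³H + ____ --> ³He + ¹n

proton

Conserve mass number: 3 + A = 3 + 1, so A = 1.
Conserve atomic number: 1 + Z = 2 + 0, so Z = 1.
A = 1 and Z = 1 is ¹H — a proton.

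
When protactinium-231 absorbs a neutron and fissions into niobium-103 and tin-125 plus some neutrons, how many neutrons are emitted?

4

Conserve mass number: 232 = 103 + 125 + k, so k = 232 − 228 = 4.
Check atomic number: 91 = 41 + 50 + 0 = 91. ✓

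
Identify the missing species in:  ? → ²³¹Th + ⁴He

Conserve mass number: A = 231 + 4, so A = 235.
Conserve atomic number: Z = 90 + 2, so Z = 92.
Z = 92 is uranium, so the species is ²³⁵U.

U-235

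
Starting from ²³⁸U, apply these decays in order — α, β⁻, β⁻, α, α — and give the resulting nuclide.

Start: (A, Z) = (238, 92).
After α: (234, 90).
After β⁻: (234, 91).
After β⁻: (234, 92).
After α: (230, 90).
After α: (226, 88).
Z = 88 is radium.

Ra-226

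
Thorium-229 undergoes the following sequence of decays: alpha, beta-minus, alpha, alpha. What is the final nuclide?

At-217

Start: (A, Z) = (229, 90).
After α: (225, 88).
After β⁻: (225, 89).
After α: (221, 87).
After α: (217, 85).
Z = 85 is astatine.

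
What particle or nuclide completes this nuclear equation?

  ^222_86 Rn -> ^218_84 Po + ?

Conserve mass number: 222 = 218 + A, so A = 4.
Conserve atomic number: 86 = 84 + Z, so Z = 2.
A = 4 and Z = 2 is ^4_2 He — an alpha particle.

alpha particle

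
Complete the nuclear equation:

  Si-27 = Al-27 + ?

Conserve mass number: 27 = 27 + A, so A = 0.
Conserve atomic number: 14 = 13 + Z, so Z = 1.
A = 0 and Z = 1 is e⁺ — a positron.

positron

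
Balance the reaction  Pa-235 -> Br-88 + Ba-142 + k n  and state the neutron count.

Conserve mass number: 235 = 88 + 142 + k, so k = 235 − 230 = 5.
Check atomic number: 91 = 35 + 56 + 0 = 91. ✓

5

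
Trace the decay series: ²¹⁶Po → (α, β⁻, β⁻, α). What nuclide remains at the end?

Pb-208

Start: (A, Z) = (216, 84).
After α: (212, 82).
After β⁻: (212, 83).
After β⁻: (212, 84).
After α: (208, 82).
Z = 82 is lead.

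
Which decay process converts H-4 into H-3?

neutron emission

ΔA = 3 − 4 = -1; ΔZ = 1 − 1 = +0.
A drops by 1 with Z unchanged — a neutron was emitted.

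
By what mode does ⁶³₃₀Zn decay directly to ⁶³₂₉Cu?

ΔA = 63 − 63 = 0; ΔZ = 29 − 30 = -1.
A is unchanged and Z drops by 1 — a proton has become a neutron (β⁺ emission or electron capture).

beta-plus decay or electron capture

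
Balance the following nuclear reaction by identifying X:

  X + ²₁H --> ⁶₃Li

Conserve mass number: A + 2 = 6, so A = 4.
Conserve atomic number: Z + 1 = 3, so Z = 2.
A = 4 and Z = 2 is ⁴₂He — an alpha particle.

alpha particle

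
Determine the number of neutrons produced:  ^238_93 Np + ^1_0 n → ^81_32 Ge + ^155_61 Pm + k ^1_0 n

3

Conserve mass number: 239 = 81 + 155 + k, so k = 239 − 236 = 3.
Check atomic number: 93 = 32 + 61 + 0 = 93. ✓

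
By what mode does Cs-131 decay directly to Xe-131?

ΔA = 131 − 131 = 0; ΔZ = 54 − 55 = -1.
A is unchanged and Z drops by 1 — a proton has become a neutron (β⁺ emission or electron capture).

beta-plus decay or electron capture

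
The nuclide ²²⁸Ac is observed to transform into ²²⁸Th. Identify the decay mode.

ΔA = 228 − 228 = 0; ΔZ = 90 − 89 = +1.
A is unchanged and Z rises by 1 — a neutron has become a proton (β⁻ decay).

beta-minus decay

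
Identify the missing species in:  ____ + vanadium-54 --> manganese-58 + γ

Conserve mass number: A + 54 = 58 + 0, so A = 4.
Conserve atomic number: Z + 23 = 25 + 0, so Z = 2.
A = 4 and Z = 2 is helium-4 — an alpha particle.

alpha particle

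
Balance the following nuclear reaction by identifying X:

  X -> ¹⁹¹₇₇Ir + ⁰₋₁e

Conserve mass number: A = 191 + 0, so A = 191.
Conserve atomic number: Z = 77 − 1, so Z = 76.
Z = 76 is osmium, so the species is ¹⁹¹₇₆Os.

Os-191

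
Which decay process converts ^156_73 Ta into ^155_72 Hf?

proton emission

ΔA = 155 − 156 = -1; ΔZ = 72 − 73 = -1.
A drops by 1 and Z drops by 1 — a proton was emitted.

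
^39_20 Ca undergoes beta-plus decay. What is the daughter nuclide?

Beta-plus decay: mass number changes by +0, atomic number by -1.
A: 39 = 39; Z: 20 − 1 = 19.
Z = 19 is potassium, so the daughter is ^39_19 K.

K-39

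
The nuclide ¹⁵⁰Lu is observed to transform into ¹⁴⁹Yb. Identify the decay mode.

proton emission

ΔA = 149 − 150 = -1; ΔZ = 70 − 71 = -1.
A drops by 1 and Z drops by 1 — a proton was emitted.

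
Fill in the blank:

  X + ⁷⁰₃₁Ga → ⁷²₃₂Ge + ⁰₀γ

deuteron

Conserve mass number: A + 70 = 72 + 0, so A = 2.
Conserve atomic number: Z + 31 = 32 + 0, so Z = 1.
A = 2 and Z = 1 is ²₁H — a deuteron.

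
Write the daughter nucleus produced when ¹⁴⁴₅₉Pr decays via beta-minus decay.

Beta-minus decay: mass number changes by +0, atomic number by +1.
A: 144 = 144; Z: 59 + 1 = 60.
Z = 60 is neodymium, so the daughter is ¹⁴⁴₆₀Nd.

Nd-144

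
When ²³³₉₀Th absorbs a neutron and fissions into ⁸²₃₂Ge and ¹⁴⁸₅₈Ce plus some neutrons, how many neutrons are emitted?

4

Conserve mass number: 234 = 82 + 148 + k, so k = 234 − 230 = 4.
Check atomic number: 90 = 32 + 58 + 0 = 90. ✓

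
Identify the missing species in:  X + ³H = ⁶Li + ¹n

Conserve mass number: A + 3 = 6 + 1, so A = 4.
Conserve atomic number: Z + 1 = 3 + 0, so Z = 2.
A = 4 and Z = 2 is ⁴He — an alpha particle.

alpha particle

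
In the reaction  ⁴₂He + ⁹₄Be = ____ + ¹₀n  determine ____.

Conserve mass number: 4 + 9 = A + 1, so A = 12.
Conserve atomic number: 2 + 4 = Z + 0, so Z = 6.
Z = 6 is carbon, so the species is ¹²₆C.

C-12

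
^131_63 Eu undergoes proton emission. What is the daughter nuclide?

Sm-130

Proton emission: mass number changes by -1, atomic number by -1.
A: 131 − 1 = 130; Z: 63 − 1 = 62.
Z = 62 is samarium, so the daughter is ^130_62 Sm.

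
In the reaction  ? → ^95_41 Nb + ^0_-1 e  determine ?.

Zr-95

Conserve mass number: A = 95 + 0, so A = 95.
Conserve atomic number: Z = 41 − 1, so Z = 40.
Z = 40 is zirconium, so the species is ^95_40 Zr.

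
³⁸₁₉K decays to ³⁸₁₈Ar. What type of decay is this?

beta-plus decay or electron capture

ΔA = 38 − 38 = 0; ΔZ = 18 − 19 = -1.
A is unchanged and Z drops by 1 — a proton has become a neutron (β⁺ emission or electron capture).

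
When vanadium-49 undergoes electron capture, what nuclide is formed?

Electron capture: mass number changes by +0, atomic number by -1.
A: 49 = 49; Z: 23 − 1 = 22.
Z = 22 is titanium, so the daughter is titanium-49.

Ti-49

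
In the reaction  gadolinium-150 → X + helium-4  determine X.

Conserve mass number: 150 = A + 4, so A = 146.
Conserve atomic number: 64 = Z + 2, so Z = 62.
Z = 62 is samarium, so the species is samarium-146.

Sm-146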